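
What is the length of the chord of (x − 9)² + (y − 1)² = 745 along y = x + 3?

37√2

Centre (9, 1), r² = 745. Perpendicular distance d from centre to line = |11| / √2 = 11/√2.
Chord = 2√(r² − d²) = 2·√(1369/2) = 37√2.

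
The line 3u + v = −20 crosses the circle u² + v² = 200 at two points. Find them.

(−10, 10) and (−2, −14)

Express v = −3u − 20 and substitute into the circle:
10u² + 120u + 200 = 0  ⟹  u² + 12u + 20 = 0
u = −2 or u = −10, giving (−2, −14) and (−10, 10).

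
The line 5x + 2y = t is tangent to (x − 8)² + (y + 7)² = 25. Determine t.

Tangency holds when the distance from the centre (8, −7) to the line equals the radius 5:
|5·8 + 2·(−7) − t| / √29 = 5
|t − (26)| = 5√29.

t = 26 ± 5√29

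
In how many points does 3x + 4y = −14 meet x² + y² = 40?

2

Substituting the line into the circle gives 25x² + 84x − 444 = 0.
Δ = 7056 − (−44400) = 51456.
Two real roots: the line is a secant.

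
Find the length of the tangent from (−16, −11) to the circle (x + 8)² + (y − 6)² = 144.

The centre is (−8, 6) and r = 12. The square of the distance from P to the centre is 64 + 289 = 353.
Power of the point: PT² = |PO|² − r² = 209, so PT = √209.

√209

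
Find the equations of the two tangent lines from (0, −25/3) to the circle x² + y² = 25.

Let a tangent through (0, −25/3) have slope m. Its distance from (0, 0) must equal 5:
(0m − (25/3))² = 25(m² + 1)
9m² − 16 = 0, so m = 4/3 or m = −4/3.
With m = 4/3: 4x − 3y = 25. With m = −4/3: 4x + 3y = −25.

4x − 3y = 25 and 4x + 3y = −25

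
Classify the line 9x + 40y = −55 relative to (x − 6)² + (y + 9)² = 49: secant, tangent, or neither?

secant

Substituting the line into the circle gives 1681x² − 24690x + 72225 = 0.
Discriminant = (−24690)² − 4·1681·(72225) = 123955200 > 0.
Two real roots: the line is a secant.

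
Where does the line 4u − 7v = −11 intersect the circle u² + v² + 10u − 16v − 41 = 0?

(−8, −3) and (6, 5)

Express v = (11 + 4u)/7 and substitute into the circle:
65u² + 130u − 3120 = 0  ⟹  u² + 2u − 48 = 0
u = 6 or u = −8, giving (6, 5) and (−8, −3).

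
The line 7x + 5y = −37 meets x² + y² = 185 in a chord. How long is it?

3√74

Substitute y = (−37 − 7x)/5:
74x² + 518x − 3256 = 0  ⟹  x² + 7x − 44 = 0
x = 4 or x = −11, giving (4, −13) and (−11, 8).
Chord length = distance between (4, −13) and (−11, 8) = √666 = 3√74.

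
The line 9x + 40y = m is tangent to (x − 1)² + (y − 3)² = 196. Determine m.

Tangency holds when the distance from the centre (1, 3) to the line equals the radius 14:
|9·1 + 40·3 − m| / √1681 = 14
|m − (129)| = 14·41, so m = 703 or m = −445.

m = −445 or m = 703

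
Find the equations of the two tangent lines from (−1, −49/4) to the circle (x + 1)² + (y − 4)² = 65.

Let a tangent through (−1, −49/4) have slope m. Its distance from (−1, 4) must equal √65:
[m·(0) − (65/4)]² = 65(m² + 1)
16m² − 49 = 0, so m = −7/4 or m = 7/4.
With m = −7/4: 7x + 4y = −56. With m = 7/4: 7x − 4y = 42.

7x + 4y = −56 and 7x − 4y = 42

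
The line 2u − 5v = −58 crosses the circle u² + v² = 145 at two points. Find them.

(−9, 8) and (1, 12)

From the line, v = (58 + 2u)/5. Substituting:
29u² + 232u − 261 = 0  ⟹  u² + 8u − 9 = 0
u = 1 or u = −9, giving (1, 12) and (−9, 8).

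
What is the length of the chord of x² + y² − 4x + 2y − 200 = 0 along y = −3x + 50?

√10

From the line, y = −3x + 50. Substituting:
10x² − 310x + 2400 = 0  ⟹  x² − 31x + 240 = 0
x = 16 or x = 15, giving (16, 2) and (15, 5).
Chord length = distance between (16, 2) and (15, 5) = √10 = √10.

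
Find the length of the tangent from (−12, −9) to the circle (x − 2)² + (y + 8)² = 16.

With centre O = (2, −8), |OP|² = 197 and r² = 16.
Power of the point: PT² = |PO|² − r² = 181, so PT = √181.

√181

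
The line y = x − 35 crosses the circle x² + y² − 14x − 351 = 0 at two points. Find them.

(19, −16) and (23, −12)

Substitute y = x − 35:
2x² − 84x + 874 = 0  ⟹  x² − 42x + 437 = 0
x = 23 or x = 19, giving (23, −12) and (19, −16).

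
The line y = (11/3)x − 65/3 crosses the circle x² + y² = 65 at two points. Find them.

Substitute y = (−65 + 11x)/3:
130x² − 1430x + 3640 = 0  ⟹  x² − 11x + 28 = 0
x = 7 or x = 4, giving (7, 4) and (4, −7).

(4, −7) and (7, 4)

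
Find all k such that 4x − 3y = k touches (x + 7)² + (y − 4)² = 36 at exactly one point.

k = −70 or k = −10

The line touches the circle iff its distance from (−7, 4) is 6:
|4·(−7) − 3·4 − k| / √25 = 6
|k − (−40)| = 6·5, so k = −10 or k = −70.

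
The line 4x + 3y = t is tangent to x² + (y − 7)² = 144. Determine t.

The line touches the circle iff its distance from (0, 7) is 12:
|4·0 + 3·7 − t| / √25 = 12
|t − (21)| = 12·5, so t = 81 or t = −39.

t = −39 or t = 81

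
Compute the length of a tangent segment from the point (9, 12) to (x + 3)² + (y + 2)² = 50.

√290

Centre (−3, −2), r² = 50. |PO|² = (12)² + (14)² = 340.
Power of the point: PT² = |PO|² − r² = 290, so PT = √290.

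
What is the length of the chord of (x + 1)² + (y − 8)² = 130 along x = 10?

The line gives x = 10. Substituting into the circle:
y² − 16y + 55 = 0
y = 11 or y = 5, giving (10, 11) and (10, 5).
|(10, 11) − (10, 5)| = √((0)² + (6)²) = 6.

6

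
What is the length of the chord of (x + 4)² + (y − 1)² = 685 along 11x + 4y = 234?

Substitute y = (234 − 11x)/4:
137x² − 4932x + 42196 = 0  ⟹  x² − 36x + 308 = 0
x = 22 or x = 14, giving (22, −2) and (14, 20).
Chord length = distance between (22, −2) and (14, 20) = √548 = 2√137.

2√137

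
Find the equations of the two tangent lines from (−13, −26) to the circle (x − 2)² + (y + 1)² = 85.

Let a tangent through (−13, −26) have slope m. Its distance from (2, −1) must equal √85:
(15m − (25))² = 85(m² + 1)
14m² − 75m + 54 = 0, so m = 9/2 or m = 6/7.
Through (−13, −26) these give 9x − 2y = −65 and 6x − 7y = 104.

9x − 2y = −65 and 6x − 7y = 104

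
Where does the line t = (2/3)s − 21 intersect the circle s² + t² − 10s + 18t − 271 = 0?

Express t = (−63 + 2s)/3 and substitute into the circle:
13s² − 234s − 1872 = 0  ⟹  s² − 18s − 144 = 0
s = 24 or s = −6, giving (24, −5) and (−6, −25).

(−6, −25) and (24, −5)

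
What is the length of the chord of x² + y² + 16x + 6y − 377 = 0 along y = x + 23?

24√2

Express y = x + 23 and substitute into the circle:
2x² + 68x + 290 = 0  ⟹  x² + 34x + 145 = 0
x = −5 or x = −29, giving (−5, 18) and (−29, −6).
|(−5, 18) − (−29, −6)| = √((24)² + (24)²) = 24√2.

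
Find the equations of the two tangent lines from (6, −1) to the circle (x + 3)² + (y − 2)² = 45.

2x + y = 11 and x − 2y = 8

Write the tangent as mx − y + (−1 − m·(6)) = 0 and set its distance from the centre to 3√5:
(−9m − (3))² = 45(m² + 1)
2m² + 3m − 2 = 0, so m = −2 or m = 1/2.
With m = −2: 2x + y = 11. With m = 1/2: x − 2y = 8.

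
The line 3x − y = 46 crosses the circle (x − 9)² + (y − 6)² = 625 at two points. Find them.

(9, −19) and (24, 26)

Substitute y = 3x − 46:
10x² − 330x + 2160 = 0  ⟹  x² − 33x + 216 = 0
x = 24 or x = 9, giving (24, 26) and (9, −19).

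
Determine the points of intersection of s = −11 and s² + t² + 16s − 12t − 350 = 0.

The line gives s = −11. Substituting into the circle:
t² − 12t − 405 = 0
t = 27 or t = −15, giving (−11, 27) and (−11, −15).

(−11, −15) and (−11, 27)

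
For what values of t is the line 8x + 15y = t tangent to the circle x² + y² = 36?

t = −102 or t = 102

For a tangent, require d(centre, line) = r = 6.
|8·0 + 15·0 − t| / √289 = 6
|t| = 6·17, so t = 102 or t = −102.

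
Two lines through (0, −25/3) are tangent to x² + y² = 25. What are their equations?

Write the tangent as mx − y + (−25/3 − m·(0)) = 0 and set its distance from the centre to 5:
(0m − (25/3))² = 25(m² + 1)
9m² − 16 = 0, so m = −4/3 or m = 4/3.
Through (0, −25/3) these give 4x + 3y = −25 and 4x − 3y = 25.

4x + 3y = −25 and 4x − 3y = 25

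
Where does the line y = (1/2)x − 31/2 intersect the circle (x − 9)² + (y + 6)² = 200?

From the line, y = (−31 + x)/2. Substituting:
5x² − 110x − 115 = 0  ⟹  x² − 22x − 23 = 0
x = 23 or x = −1, giving (23, −4) and (−1, −16).

(−1, −16) and (23, −4)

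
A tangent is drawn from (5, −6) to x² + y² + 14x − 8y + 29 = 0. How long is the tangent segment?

4√13

With centre O = (−7, 4), |OP|² = 244 and r² = 36.
The tangent meets the radius at right angles, so tangent² = |PO|² − r² = 244 − 36 = 208.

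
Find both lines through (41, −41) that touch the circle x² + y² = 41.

Write the tangent as mx − y + (−41 − m·(41)) = 0 and set its distance from the centre to √41:
(−41m − (41))² = 41(m² + 1)
20m² + 41m + 20 = 0, so m = −5/4 or m = −4/5.
Through (41, −41) these give 5x + 4y = 41 and 4x + 5y = −41.

5x + 4y = 41 and 4x + 5y = −41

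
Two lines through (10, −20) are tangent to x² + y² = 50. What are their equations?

Let a tangent through (10, −20) have slope m. Its distance from (0, 0) must equal 5√2:
[m·(−10) − (20)]² = 50(m² + 1)
m² + 8m + 7 = 0, so m = −7 or m = −1.
Through (10, −20) these give 7x + y = 50 and x + y = −10.

7x + y = 50 and x + y = −10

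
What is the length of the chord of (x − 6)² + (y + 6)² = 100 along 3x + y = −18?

Substitute y = −3x − 18:
10x² + 60x + 80 = 0  ⟹  x² + 6x + 8 = 0
x = −2 or x = −4, giving (−2, −12) and (−4, −6).
Chord length = distance between (−2, −12) and (−4, −6) = √40 = 2√10.

2√10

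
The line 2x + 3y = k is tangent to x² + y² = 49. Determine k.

For a tangent, require d(centre, line) = r = 7.
|2·0 + 3·0 − k| / √13 = 7
|k| = 7√13.

k = ±7√13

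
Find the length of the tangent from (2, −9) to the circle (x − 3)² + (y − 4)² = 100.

√70

With centre O = (3, 4), |OP|² = 170 and r² = 100.
Power of the point: PT² = |PO|² − r² = 70, so PT = √70.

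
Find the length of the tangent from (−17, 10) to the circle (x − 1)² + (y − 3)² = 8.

Centre (1, 3), r² = 8. |PO|² = (−18)² + (7)² = 373.
Power of the point: PT² = |PO|² − r² = 365, so PT = √365.

√365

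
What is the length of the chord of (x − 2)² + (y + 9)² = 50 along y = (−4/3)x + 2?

Express y = (6 − 4x)/3 and substitute into the circle:
25x² − 300x + 675 = 0  ⟹  x² − 12x + 27 = 0
x = 9 or x = 3, giving (9, −10) and (3, −2).
|(9, −10) − (3, −2)| = √((6)² + (−8)²) = 10.

10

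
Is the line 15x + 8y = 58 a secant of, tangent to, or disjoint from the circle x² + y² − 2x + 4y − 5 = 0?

Substituting the line into the circle gives 289x² − 2348x + 4900 = 0.
Δ = 5513104 − 5664400 = −151296.
No real roots: the line does not meet the circle.

disjoint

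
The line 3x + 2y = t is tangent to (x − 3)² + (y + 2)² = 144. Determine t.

t = 5 ± 12√13

Tangency holds when the distance from the centre (3, −2) to the line equals the radius 12:
|3·3 + 2·(−2) − t| / √13 = 12
|t − (5)| = 12√13.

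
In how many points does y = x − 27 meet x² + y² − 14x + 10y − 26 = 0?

0

d² = (1·7 − 1·(−5) − (27))²/2 = 225/2; r² = 100.
Since d² > r², the line lies outside the circle.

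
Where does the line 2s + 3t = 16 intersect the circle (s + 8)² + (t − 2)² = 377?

Express t = (16 − 2s)/3 and substitute into the circle:
13s² + 104s − 2717 = 0  ⟹  s² + 8s − 209 = 0
s = 11 or s = −19, giving (11, −2) and (−19, 18).

(−19, 18) and (11, −2)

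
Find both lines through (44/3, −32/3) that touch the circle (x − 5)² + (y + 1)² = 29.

2x + 5y = −24 and 5x + 2y = 52

A line y − (−32/3) = m(x − (44/3)) is tangent when its distance from (5, −1) is √29:
(−29/3m − (29/3))² = 29(m² + 1)
10m² + 29m + 10 = 0, so m = −2/5 or m = −5/2.
With m = −2/5: 2x + 5y = −24. With m = −5/2: 5x + 2y = 52.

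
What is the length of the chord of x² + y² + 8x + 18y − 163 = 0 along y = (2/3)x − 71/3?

4√13

The distance from (−4, −9) to the line is 52/√13, and r² = 260.
Half the chord is √(r² − d²) = √(52), so the full chord is 4√13.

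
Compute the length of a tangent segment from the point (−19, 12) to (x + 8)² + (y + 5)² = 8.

√402

Centre (−8, −5), r² = 8. |PO|² = (−11)² + (17)² = 410.
By the tangent–radius right angle, tangent length = √(|PO|² − r²) = √402.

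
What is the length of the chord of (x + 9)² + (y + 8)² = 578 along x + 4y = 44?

The distance from (−9, −8) to the line is 85/√17, and r² = 578.
Chord = 2√(r² − d²) = 2·√(153) = 6√17.

6√17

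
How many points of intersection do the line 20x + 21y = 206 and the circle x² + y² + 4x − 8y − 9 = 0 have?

0

Substituting the line into the circle gives 841x² − 3116x + 3859 = 0.
Δ = 9709456 − 12981676 = −3272220.
No real roots: the line does not meet the circle.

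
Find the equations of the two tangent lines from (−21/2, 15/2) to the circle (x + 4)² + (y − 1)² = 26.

x + 5y = 27 and 5x + y = −45

Write the tangent as mx − y + (15/2 − m·(−21/2)) = 0 and set its distance from the centre to √26:
(13/2m − (−13/2))² = 26(m² + 1)
5m² + 26m + 5 = 0, so m = −1/5 or m = −5.
Through (−21/2, 15/2) these give x + 5y = 27 and 5x + y = −45.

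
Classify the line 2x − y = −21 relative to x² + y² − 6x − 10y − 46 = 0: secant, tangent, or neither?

neither

Centre (3, 5), r² = 80. Distance² from centre to line = (22)²/5 = 484/5.
Since d² > r², the line lies outside the circle.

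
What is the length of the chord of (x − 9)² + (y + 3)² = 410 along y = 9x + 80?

2√82

Centre (9, −3), r² = 410. Perpendicular distance d from centre to line = |164| / √82 = 164/√82.
Chord = 2√(r² − d²) = 2·√(82) = 2√82.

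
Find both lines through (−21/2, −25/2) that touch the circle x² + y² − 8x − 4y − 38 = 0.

Write the tangent as mx − y + (−25/2 − m·(−21/2)) = 0 and set its distance from the centre to √58:
(29/2m − (29/2))² = 58(m² + 1)
21m² − 58m + 21 = 0, so m = 3/7 or m = 7/3.
Through (−21/2, −25/2) these give 3x − 7y = 56 and 7x − 3y = −36.

3x − 7y = 56 and 7x − 3y = −36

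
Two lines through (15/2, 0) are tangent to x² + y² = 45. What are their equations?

Write the tangent as mx − y + (0 − m·(15/2)) = 0 and set its distance from the centre to 3√5:
(−15/2m − (0))² = 45(m² + 1)
m² − 4 = 0, so m = 2 or m = −2.
Through (15/2, 0) these give 2x − y = 15 and 2x + y = 15.

2x − y = 15 and 2x + y = 15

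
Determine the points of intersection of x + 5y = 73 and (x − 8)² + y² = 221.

Substitute y = (73 − x)/5:
26x² − 546x + 1404 = 0  ⟹  x² − 21x + 54 = 0
x = 18 or x = 3, giving (18, 11) and (3, 14).

(3, 14) and (18, 11)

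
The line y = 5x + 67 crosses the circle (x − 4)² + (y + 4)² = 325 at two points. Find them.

Substitute y = 5x + 67:
26x² + 702x + 4732 = 0  ⟹  x² + 27x + 182 = 0
x = −13 or x = −14, giving (−13, 2) and (−14, −3).

(−14, −3) and (−13, 2)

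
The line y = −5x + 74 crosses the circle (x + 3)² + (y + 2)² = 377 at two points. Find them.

(13, 9) and (16, −6)

Substitute y = −5x + 74:
26x² − 754x + 5408 = 0  ⟹  x² − 29x + 208 = 0
x = 16 or x = 13, giving (16, −6) and (13, 9).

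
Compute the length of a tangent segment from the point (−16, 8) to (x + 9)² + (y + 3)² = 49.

The centre is (−9, −3) and r = 7. The square of the distance from P to the centre is 49 + 121 = 170.
The tangent meets the radius at right angles, so tangent² = |PO|² − r² = 170 − 49 = 121.

11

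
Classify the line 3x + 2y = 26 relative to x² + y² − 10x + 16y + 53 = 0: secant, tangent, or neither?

Substituting the line into the circle gives 13x² − 292x + 1720 = 0.
Δ = 85264 − 89440 = −4176.
No real roots: the line does not meet the circle.

neither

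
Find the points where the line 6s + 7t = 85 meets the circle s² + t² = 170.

(−1, 13) and (13, 1)

Substitute t = (85 − 6s)/7:
85s² − 1020s − 1105 = 0  ⟹  s² − 12s − 13 = 0
s = 13 or s = −1, giving (13, 1) and (−1, 13).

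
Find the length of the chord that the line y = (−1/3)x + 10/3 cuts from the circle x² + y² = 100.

Express y = (10 − x)/3 and substitute into the circle:
10x² − 20x − 800 = 0  ⟹  x² − 2x − 80 = 0
x = 10 or x = −8, giving (10, 0) and (−8, 6).
|(10, 0) − (−8, 6)| = √((18)² + (−6)²) = 6√10.

6√10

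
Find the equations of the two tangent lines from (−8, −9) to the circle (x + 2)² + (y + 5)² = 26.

5x − y = −31 and x + 5y = −53

Let a tangent through (−8, −9) have slope m. Its distance from (−2, −5) must equal √26:
[m·(6) − (4)]² = 26(m² + 1)
5m² − 24m − 5 = 0, so m = 5 or m = −1/5.
With m = 5: 5x − y = −31. With m = −1/5: x + 5y = −53.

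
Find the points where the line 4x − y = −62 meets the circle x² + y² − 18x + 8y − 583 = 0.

Substitute y = 4x + 62:
17x² + 510x + 3757 = 0  ⟹  x² + 30x + 221 = 0
x = −13 or x = −17, giving (−13, 10) and (−17, −6).

(−17, −6) and (−13, 10)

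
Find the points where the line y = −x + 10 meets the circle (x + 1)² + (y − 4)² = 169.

(−6, 16) and (11, −1)

Substitute y = −x + 10:
2x² − 10x − 132 = 0  ⟹  x² − 5x − 66 = 0
x = 11 or x = −6, giving (11, −1) and (−6, 16).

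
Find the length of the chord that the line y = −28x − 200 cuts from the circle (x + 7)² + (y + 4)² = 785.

2√785

Centre (−7, −4), r² = 785. Perpendicular distance d from centre to line = |0| / √785 = 0/√785.
Chord = 2√(r² − d²) = 2·√(785) = 2√785.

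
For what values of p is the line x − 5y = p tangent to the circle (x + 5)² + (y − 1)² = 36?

p = −10 ± 6√26

Tangency holds when the distance from the centre (−5, 1) to the line equals the radius 6:
|1·(−5) − 5·1 − p| / √26 = 6
|p − (−10)| = 6√26.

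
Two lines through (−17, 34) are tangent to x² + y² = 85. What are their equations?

Let a tangent through (−17, 34) have slope m. Its distance from (0, 0) must equal √85:
(17m − (−34))² = 85(m² + 1)
12m² + 68m + 63 = 0, so m = −9/2 or m = −7/6.
Through (−17, 34) these give 9x + 2y = −85 and 7x + 6y = 85.

9x + 2y = −85 and 7x + 6y = 85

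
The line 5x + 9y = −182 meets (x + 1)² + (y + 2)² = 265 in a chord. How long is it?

√106

Express y = (−182 − 5x)/9 and substitute into the circle:
106x² + 1802x + 5512 = 0  ⟹  x² + 17x + 52 = 0
x = −4 or x = −13, giving (−4, −18) and (−13, −13).
Chord length = distance between (−4, −18) and (−13, −13) = √106 = √106.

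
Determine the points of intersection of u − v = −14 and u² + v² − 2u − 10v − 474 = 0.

(−19, −5) and (11, 25)

Substitute v = u + 14:
2u² + 16u − 418 = 0  ⟹  u² + 8u − 209 = 0
u = 11 or u = −19, giving (11, 25) and (−19, −5).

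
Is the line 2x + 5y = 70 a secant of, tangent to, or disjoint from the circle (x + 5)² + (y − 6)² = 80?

Substituting the line into the circle gives 29x² + 90x + 225 = 0.
Δ = 8100 − 26100 = −18000.
No real roots: the line does not meet the circle.

disjoint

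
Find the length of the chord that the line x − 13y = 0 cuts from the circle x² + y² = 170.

2√170

The distance from (0, 0) to the line is 0/√170, and r² = 170.
Half the chord is √(r² − d²) = √(170), so the full chord is 2√170.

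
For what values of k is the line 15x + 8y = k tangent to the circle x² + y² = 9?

k = −51 or k = 51

For a tangent, require d(centre, line) = r = 3.
|15·0 + 8·0 − k| / √289 = 3
|k| = 3·17, so k = 51 or k = −51.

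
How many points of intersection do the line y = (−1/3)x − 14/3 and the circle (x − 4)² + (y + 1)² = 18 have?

0

Substituting the line into the circle gives 10x² − 50x + 103 = 0.
Δ = 2500 − 4120 = −1620.
No real roots: the line does not meet the circle.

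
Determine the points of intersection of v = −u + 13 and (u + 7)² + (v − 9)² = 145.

(−8, 21) and (5, 8)

Substitute v = −u + 13:
2u² + 6u − 80 = 0  ⟹  u² + 3u − 40 = 0
u = 5 or u = −8, giving (5, 8) and (−8, 21).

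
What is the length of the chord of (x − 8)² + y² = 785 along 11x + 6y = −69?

From the line, y = (−69 − 11x)/6. Substituting:
157x² + 942x − 21195 = 0  ⟹  x² + 6x − 135 = 0
x = 9 or x = −15, giving (9, −28) and (−15, 16).
|(9, −28) − (−15, 16)| = √((24)² + (−44)²) = 4√157.

4√157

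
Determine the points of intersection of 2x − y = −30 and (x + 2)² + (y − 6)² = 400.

(−18, −6) and (−2, 26)

Express y = 2x + 30 and substitute into the circle:
5x² + 100x + 180 = 0  ⟹  x² + 20x + 36 = 0
x = −2 or x = −18, giving (−2, 26) and (−18, −6).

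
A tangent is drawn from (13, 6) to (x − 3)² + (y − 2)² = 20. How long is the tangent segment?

4√6

The centre is (3, 2) and r = 2√5. The square of the distance from P to the centre is 100 + 16 = 116.
The tangent meets the radius at right angles, so tangent² = |PO|² − r² = 116 − 20 = 96.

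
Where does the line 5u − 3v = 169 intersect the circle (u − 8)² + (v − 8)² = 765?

Express v = (−169 + 5u)/3 and substitute into the circle:
34u² − 2074u + 30940 = 0  ⟹  u² − 61u + 910 = 0
u = 35 or u = 26, giving (35, 2) and (26, −13).

(26, −13) and (35, 2)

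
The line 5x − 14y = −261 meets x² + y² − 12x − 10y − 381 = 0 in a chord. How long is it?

2√221

From the line, y = (261 + 5x)/14. Substituting:
221x² − 442x − 43095 = 0  ⟹  x² − 2x − 195 = 0
x = 15 or x = −13, giving (15, 24) and (−13, 14).
|(15, 24) − (−13, 14)| = √((28)² + (10)²) = 2√221.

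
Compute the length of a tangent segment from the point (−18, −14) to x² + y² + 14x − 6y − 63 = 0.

17

The centre is (−7, 3) and r = 11. The square of the distance from P to the centre is 121 + 289 = 410.
The tangent meets the radius at right angles, so tangent² = |PO|² − r² = 410 − 121 = 289.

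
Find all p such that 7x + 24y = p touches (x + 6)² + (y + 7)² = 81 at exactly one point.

Tangency holds when the distance from the centre (−6, −7) to the line equals the radius 9:
|7·(−6) + 24·(−7) − p| / √625 = 9
|p − (−210)| = 9·25, so p = 15 or p = −435.

p = −435 or p = 15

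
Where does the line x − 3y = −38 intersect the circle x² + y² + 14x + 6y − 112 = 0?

(−14, 8) and (−8, 10)

From the line, y = (38 + x)/3. Substituting:
10x² + 220x + 1120 = 0  ⟹  x² + 22x + 112 = 0
x = −8 or x = −14, giving (−8, 10) and (−14, 8).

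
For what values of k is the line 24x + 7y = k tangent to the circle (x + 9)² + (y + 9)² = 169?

k = −604 or k = 46

For a tangent, require d(centre, line) = r = 13.
|24·(−9) + 7·(−9) − k| / √625 = 13
|k − (−279)| = 13·25, so k = 46 or k = −604.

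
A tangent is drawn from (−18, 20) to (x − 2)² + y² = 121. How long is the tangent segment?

The centre is (2, 0) and r = 11. The square of the distance from P to the centre is 400 + 400 = 800.
By the tangent–radius right angle, tangent length = √(|PO|² − r²) = √679.

√679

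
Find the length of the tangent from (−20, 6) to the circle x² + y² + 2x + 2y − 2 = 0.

√406

Centre (−1, −1), r² = 4. |PO|² = (−19)² + (7)² = 410.
By the tangent–radius right angle, tangent length = √(|PO|² − r²) = √406.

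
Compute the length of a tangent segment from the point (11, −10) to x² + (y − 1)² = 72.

With centre O = (0, 1), |OP|² = 242 and r² = 72.
The tangent meets the radius at right angles, so tangent² = |PO|² − r² = 242 − 72 = 170.

√170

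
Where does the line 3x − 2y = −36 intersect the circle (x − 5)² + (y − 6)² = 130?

From the line, y = (36 + 3x)/2. Substituting:
13x² + 104x + 156 = 0  ⟹  x² + 8x + 12 = 0
x = −2 or x = −6, giving (−2, 15) and (−6, 9).

(−6, 9) and (−2, 15)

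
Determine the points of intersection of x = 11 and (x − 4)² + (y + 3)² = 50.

The line gives x = 11. Substituting into the circle:
y² + 6y + 8 = 0
y = −2 or y = −4, giving (11, −2) and (11, −4).

(11, −4) and (11, −2)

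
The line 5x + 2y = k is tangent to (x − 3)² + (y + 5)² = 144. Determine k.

For a tangent, require d(centre, line) = r = 12.
|5·3 + 2·(−5) − k| / √29 = 12
|k − (5)| = 12√29.

k = 5 ± 12√29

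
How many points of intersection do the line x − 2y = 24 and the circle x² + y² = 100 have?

Substituting the line into the circle gives 5x² − 48x + 176 = 0.
Discriminant = (−48)² − 4·5·(176) = −1216 < 0.
No real roots: the line does not meet the circle.

0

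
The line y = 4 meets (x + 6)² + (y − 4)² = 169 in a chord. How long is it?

26

Express y = 4 and substitute into the circle:
x² + 12x − 133 = 0
x = 7 or x = −19, giving (7, 4) and (−19, 4).
Chord length = distance between (7, 4) and (−19, 4) = √676 = 26.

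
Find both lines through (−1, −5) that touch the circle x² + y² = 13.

Let a tangent through (−1, −5) have slope m. Its distance from (0, 0) must equal √13:
(1m − (5))² = 13(m² + 1)
6m² + 5m − 6 = 0, so m = −3/2 or m = 2/3.
With m = −3/2: 3x + 2y = −13. With m = 2/3: 2x − 3y = 13.

3x + 2y = −13 and 2x − 3y = 13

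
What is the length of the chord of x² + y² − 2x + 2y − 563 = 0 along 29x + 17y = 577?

From the line, y = (577 − 29x)/17. Substituting:
1130x² − 35030x + 189840 = 0  ⟹  x² − 31x + 168 = 0
x = 24 or x = 7, giving (24, −7) and (7, 22).
|(24, −7) − (7, 22)| = √((17)² + (−29)²) = √1130.

√1130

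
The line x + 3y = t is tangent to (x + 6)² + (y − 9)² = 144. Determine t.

t = 21 ± 12√10

Tangency holds when the distance from the centre (−6, 9) to the line equals the radius 12:
|1·(−6) + 3·9 − t| / √10 = 12
|t − (21)| = 12√10.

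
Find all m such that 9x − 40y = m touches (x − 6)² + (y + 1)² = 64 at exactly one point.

m = −234 or m = 422

Tangency holds when the distance from the centre (6, −1) to the line equals the radius 8:
|9·6 − 40·(−1) − m| / √1681 = 8
|m − (94)| = 8·41, so m = 422 or m = −234.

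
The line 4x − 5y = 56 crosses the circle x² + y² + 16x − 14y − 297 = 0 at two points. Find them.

(−1, −12) and (9, −4)

From the line, y = (−56 + 4x)/5. Substituting:
41x² − 328x − 369 = 0  ⟹  x² − 8x − 9 = 0
x = 9 or x = −1, giving (9, −4) and (−1, −12).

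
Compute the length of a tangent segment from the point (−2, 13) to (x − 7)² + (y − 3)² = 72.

√109

With centre O = (7, 3), |OP|² = 181 and r² = 72.
By the tangent–radius right angle, tangent length = √(|PO|² − r²) = √109.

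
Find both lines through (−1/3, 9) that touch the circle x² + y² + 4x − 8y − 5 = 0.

y = 9 and 3x + 4y = 35

Write the tangent as mx − y + (9 − m·(−1/3)) = 0 and set its distance from the centre to 5:
[m·(−5/3) − (−5)]² = 25(m² + 1)
4m² + 3m = 0, so m = 0 or m = −3/4.
With m = 0: y = 9. With m = −3/4: 3x + 4y = 35.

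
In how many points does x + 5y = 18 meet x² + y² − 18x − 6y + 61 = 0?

2

Centre (9, 3), r² = 29. Distance² from centre to line = (6)²/26 = 18/13.
Since d² < r², the line cuts the circle twice.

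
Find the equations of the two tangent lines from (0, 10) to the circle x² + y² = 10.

Let a tangent through (0, 10) have slope m. Its distance from (0, 0) must equal √10:
[m·(0) − (−10)]² = 10(m² + 1)
m² − 9 = 0, so m = −3 or m = 3.
With m = −3: 3x + y = 10. With m = 3: 3x − y = −10.

3x + y = 10 and 3x − y = −10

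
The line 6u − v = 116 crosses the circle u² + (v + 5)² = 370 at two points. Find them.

Express v = 6u − 116 and substitute into the circle:
37u² − 1332u + 11951 = 0  ⟹  u² − 36u + 323 = 0
u = 19 or u = 17, giving (19, −2) and (17, −14).

(17, −14) and (19, −2)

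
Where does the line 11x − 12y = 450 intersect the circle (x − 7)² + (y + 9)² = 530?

(6, −32) and (30, −10)

Substitute y = (−450 + 11x)/12:
265x² − 9540x + 47700 = 0  ⟹  x² − 36x + 180 = 0
x = 30 or x = 6, giving (30, −10) and (6, −32).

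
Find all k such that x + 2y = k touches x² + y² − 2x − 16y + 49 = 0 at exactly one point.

The line touches the circle iff its distance from (1, 8) is 4:
|1·1 + 2·8 − k| / √5 = 4
|k − (17)| = 4√5.

k = 17 ± 4√5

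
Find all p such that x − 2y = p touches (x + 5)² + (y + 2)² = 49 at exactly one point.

Tangency holds when the distance from the centre (−5, −2) to the line equals the radius 7:
|1·(−5) − 2·(−2) − p| / √5 = 7
|p − (−1)| = 7√5.

p = −1 ± 7√5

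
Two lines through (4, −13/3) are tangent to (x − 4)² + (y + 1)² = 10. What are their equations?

Let a tangent through (4, −13/3) have slope m. Its distance from (4, −1) must equal √10:
[m·(0) − (10/3)]² = 10(m² + 1)
9m² − 1 = 0, so m = 1/3 or m = −1/3.
With m = 1/3: x − 3y = 17. With m = −1/3: x + 3y = −9.

x − 3y = 17 and x + 3y = −9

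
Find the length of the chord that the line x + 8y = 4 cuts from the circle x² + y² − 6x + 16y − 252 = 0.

4√65

Substitute y = (4 − x)/8:
65x² − 520x − 15600 = 0  ⟹  x² − 8x − 240 = 0
x = 20 or x = −12, giving (20, −2) and (−12, 2).
|(20, −2) − (−12, 2)| = √((32)² + (−4)²) = 4√65.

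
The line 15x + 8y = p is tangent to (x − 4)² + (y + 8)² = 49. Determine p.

p = −123 or p = 115

For a tangent, require d(centre, line) = r = 7.
|15·4 + 8·(−8) − p| / √289 = 7
|p − (−4)| = 7·17, so p = 115 or p = −123.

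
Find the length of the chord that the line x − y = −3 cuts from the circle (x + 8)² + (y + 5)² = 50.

10√2

Substitute y = x + 3:
2x² + 32x + 78 = 0  ⟹  x² + 16x + 39 = 0
x = −3 or x = −13, giving (−3, 0) and (−13, −10).
Chord length = distance between (−3, 0) and (−13, −10) = √200 = 10√2.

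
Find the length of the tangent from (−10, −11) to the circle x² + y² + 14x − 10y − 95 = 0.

Centre (−7, 5), r² = 169. |PO|² = (−3)² + (−16)² = 265.
The tangent meets the radius at right angles, so tangent² = |PO|² − r² = 265 − 169 = 96.

4√6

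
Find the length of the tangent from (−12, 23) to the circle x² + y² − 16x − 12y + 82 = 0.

With centre O = (8, 6), |OP|² = 689 and r² = 18.
Power of the point: PT² = |PO|² − r² = 671, so PT = √671.

√671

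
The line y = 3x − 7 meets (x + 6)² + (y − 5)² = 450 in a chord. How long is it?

12√10

The distance from (−6, 5) to the line is 30/√10, and r² = 450.
Half the chord is √(r² − d²) = √(360), so the full chord is 12√10.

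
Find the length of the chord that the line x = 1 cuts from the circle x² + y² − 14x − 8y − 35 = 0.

The line gives x = 1. Substituting into the circle:
y² − 8y − 48 = 0
y = 12 or y = −4, giving (1, 12) and (1, −4).
Chord length = distance between (1, 12) and (1, −4) = √256 = 16.

16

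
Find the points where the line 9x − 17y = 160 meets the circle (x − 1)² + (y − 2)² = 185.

(−3, −11) and (14, −2)

Substitute y = (−160 + 9x)/17:
370x² − 4070x − 15540 = 0  ⟹  x² − 11x − 42 = 0
x = 14 or x = −3, giving (14, −2) and (−3, −11).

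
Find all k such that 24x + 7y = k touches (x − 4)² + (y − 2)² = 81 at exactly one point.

k = −115 or k = 335

The line touches the circle iff its distance from (4, 2) is 9:
|24·4 + 7·2 − k| / √625 = 9
|k − (110)| = 9·25, so k = 335 or k = −115.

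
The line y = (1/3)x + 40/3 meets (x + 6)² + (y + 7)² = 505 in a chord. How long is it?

9√10

Express y = (40 + x)/3 and substitute into the circle:
10x² + 230x − 500 = 0  ⟹  x² + 23x − 50 = 0
x = 2 or x = −25, giving (2, 14) and (−25, 5).
|(2, 14) − (−25, 5)| = √((27)² + (9)²) = 9√10.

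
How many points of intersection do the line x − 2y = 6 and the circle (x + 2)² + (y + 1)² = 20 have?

Substituting the line into the circle gives 5x² + 8x − 48 = 0.
Δ = 64 − (−960) = 1024.
Two real roots: the line is a secant.

2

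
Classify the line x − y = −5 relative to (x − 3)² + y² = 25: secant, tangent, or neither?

neither

Substituting the line into the circle gives 2x² + 4x + 9 = 0.
Δ = 16 − 72 = −56.
No real roots: the line does not meet the circle.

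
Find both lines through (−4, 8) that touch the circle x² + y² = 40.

3x − y = −20 and x + 3y = 20

Write the tangent as mx − y + (8 − m·(−4)) = 0 and set its distance from the centre to 2√10:
(4m − (−8))² = 40(m² + 1)
3m² − 8m − 3 = 0, so m = 3 or m = −1/3.
With m = 3: 3x − y = −20. With m = −1/3: x + 3y = 20.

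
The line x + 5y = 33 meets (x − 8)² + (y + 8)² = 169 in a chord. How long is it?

Centre (8, −8), r² = 169. Perpendicular distance d from centre to line = |−65| / √26 = 65/√26.
Half the chord is √(r² − d²) = √(13/2), so the full chord is √26.

√26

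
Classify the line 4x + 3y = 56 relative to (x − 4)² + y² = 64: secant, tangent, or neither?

tangent

d² = (4·4 + 3·0 − (56))²/25 = 64; r² = 64.
Since d² = r², the line is tangent.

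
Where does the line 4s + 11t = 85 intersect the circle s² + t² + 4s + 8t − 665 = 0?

(−20, 15) and (24, −1)

From the line, t = (85 − 4s)/11. Substituting:
137s² − 548s − 65760 = 0  ⟹  s² − 4s − 480 = 0
s = 24 or s = −20, giving (24, −1) and (−20, 15).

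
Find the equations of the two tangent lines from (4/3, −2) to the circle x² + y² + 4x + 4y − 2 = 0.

Let a tangent through (4/3, −2) have slope m. Its distance from (−2, −2) must equal √10:
[m·(−10/3) − (0)]² = 10(m² + 1)
m² − 9 = 0, so m = 3 or m = −3.
With m = 3: 3x − y = 6. With m = −3: 3x + y = 2.

3x − y = 6 and 3x + y = 2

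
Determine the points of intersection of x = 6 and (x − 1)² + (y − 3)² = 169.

The line gives x = 6. Substituting into the circle:
y² − 6y − 135 = 0
y = 15 or y = −9, giving (6, 15) and (6, −9).

(6, −9) and (6, 15)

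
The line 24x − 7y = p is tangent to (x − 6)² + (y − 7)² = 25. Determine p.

Tangency holds when the distance from the centre (6, 7) to the line equals the radius 5:
|24·6 − 7·7 − p| / √625 = 5
|p − (95)| = 5·25, so p = 220 or p = −30.

p = −30 or p = 220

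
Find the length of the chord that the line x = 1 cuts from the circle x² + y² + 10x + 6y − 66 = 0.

16

The line gives x = 1. Substituting into the circle:
y² + 6y − 55 = 0
y = 5 or y = −11, giving (1, 5) and (1, −11).
Chord length = distance between (1, 5) and (1, −11) = √256 = 16.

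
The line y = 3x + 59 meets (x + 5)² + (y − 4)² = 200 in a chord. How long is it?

4√10

Substitute y = 3x + 59:
10x² + 340x + 2850 = 0  ⟹  x² + 34x + 285 = 0
x = −15 or x = −19, giving (−15, 14) and (−19, 2).
|(−15, 14) − (−19, 2)| = √((4)² + (12)²) = 4√10.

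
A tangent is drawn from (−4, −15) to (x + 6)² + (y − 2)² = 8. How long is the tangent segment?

Centre (−6, 2), r² = 8. |PO|² = (2)² + (−17)² = 293.
The tangent meets the radius at right angles, so tangent² = |PO|² − r² = 293 − 8 = 285.

√285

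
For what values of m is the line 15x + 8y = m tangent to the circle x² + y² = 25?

m = −85 or m = 85

Tangency holds when the distance from the centre (0, 0) to the line equals the radius 5:
|15·0 + 8·0 − m| / √289 = 5
|m| = 5·17, so m = 85 or m = −85.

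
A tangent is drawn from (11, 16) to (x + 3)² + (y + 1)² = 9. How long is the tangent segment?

The centre is (−3, −1) and r = 3. The square of the distance from P to the centre is 196 + 289 = 485.
Power of the point: PT² = |PO|² − r² = 476, so PT = 2√119.

2√119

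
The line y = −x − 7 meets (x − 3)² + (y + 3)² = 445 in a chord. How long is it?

29√2

Substitute y = −x − 7:
2x² + 2x − 420 = 0  ⟹  x² + x − 210 = 0
x = 14 or x = −15, giving (14, −21) and (−15, 8).
|(14, −21) − (−15, 8)| = √((29)² + (−29)²) = 29√2.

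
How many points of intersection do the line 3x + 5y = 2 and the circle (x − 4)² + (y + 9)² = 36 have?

0

Substituting the line into the circle gives 34x² − 482x + 1709 = 0.
Discriminant = (−482)² − 4·34·(1709) = −100 < 0.
No real roots: the line does not meet the circle.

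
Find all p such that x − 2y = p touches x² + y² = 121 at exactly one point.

p = ±11√5

The line touches the circle iff its distance from (0, 0) is 11:
|1·0 − 2·0 − p| / √5 = 11
|p| = 11√5.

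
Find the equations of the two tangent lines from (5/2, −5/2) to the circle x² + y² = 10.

A line y − (−5/2) = m(x − (5/2)) is tangent when its distance from (0, 0) is √10:
(−5/2m − (5/2))² = 10(m² + 1)
3m² − 10m + 3 = 0, so m = 3 or m = 1/3.
With m = 3: 3x − y = 10. With m = 1/3: x − 3y = 10.

3x − y = 10 and x − 3y = 10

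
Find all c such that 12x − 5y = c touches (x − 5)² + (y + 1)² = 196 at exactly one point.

c = −117 or c = 247

Tangency holds when the distance from the centre (5, −1) to the line equals the radius 14:
|12·5 − 5·(−1) − c| / √169 = 14
|c − (65)| = 14·13, so c = 247 or c = −117.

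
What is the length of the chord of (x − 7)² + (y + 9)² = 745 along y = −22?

48

Substitute y = −22:
x² − 14x − 527 = 0
x = 31 or x = −17, giving (31, −22) and (−17, −22).
|(31, −22) − (−17, −22)| = √((48)² + (0)²) = 48.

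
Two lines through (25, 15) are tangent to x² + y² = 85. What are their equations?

2x − 9y = −85 and 7x − 6y = 85

Write the tangent as mx − y + (15 − m·(25)) = 0 and set its distance from the centre to √85:
[m·(−25) − (−15)]² = 85(m² + 1)
54m² − 75m + 14 = 0, so m = 2/9 or m = 7/6.
With m = 2/9: 2x − 9y = −85. With m = 7/6: 7x − 6y = 85.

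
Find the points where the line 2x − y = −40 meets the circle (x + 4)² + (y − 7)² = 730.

Express y = 2x + 40 and substitute into the circle:
5x² + 140x + 375 = 0  ⟹  x² + 28x + 75 = 0
x = −3 or x = −25, giving (−3, 34) and (−25, −10).

(−25, −10) and (−3, 34)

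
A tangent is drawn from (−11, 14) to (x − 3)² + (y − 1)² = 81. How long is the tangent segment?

2√71

Centre (3, 1), r² = 81. |PO|² = (−14)² + (13)² = 365.
By the tangent–radius right angle, tangent length = √(|PO|² − r²) = √284 = 2√71.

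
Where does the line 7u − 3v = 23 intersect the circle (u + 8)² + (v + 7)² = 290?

Express v = (−23 + 7u)/3 and substitute into the circle:
58u² + 116u − 2030 = 0  ⟹  u² + 2u − 35 = 0
u = 5 or u = −7, giving (5, 4) and (−7, −24).

(−7, −24) and (5, 4)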